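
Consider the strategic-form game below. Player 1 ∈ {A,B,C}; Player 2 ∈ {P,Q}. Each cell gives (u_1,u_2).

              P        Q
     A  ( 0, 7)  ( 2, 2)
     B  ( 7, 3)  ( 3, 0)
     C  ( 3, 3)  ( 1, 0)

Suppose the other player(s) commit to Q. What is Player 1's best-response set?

BR_1 = {B}

u_1(A vs Q) = 2
u_1(B vs Q) = 3
u_1(C vs Q) = 1
max payoff 3 at {B}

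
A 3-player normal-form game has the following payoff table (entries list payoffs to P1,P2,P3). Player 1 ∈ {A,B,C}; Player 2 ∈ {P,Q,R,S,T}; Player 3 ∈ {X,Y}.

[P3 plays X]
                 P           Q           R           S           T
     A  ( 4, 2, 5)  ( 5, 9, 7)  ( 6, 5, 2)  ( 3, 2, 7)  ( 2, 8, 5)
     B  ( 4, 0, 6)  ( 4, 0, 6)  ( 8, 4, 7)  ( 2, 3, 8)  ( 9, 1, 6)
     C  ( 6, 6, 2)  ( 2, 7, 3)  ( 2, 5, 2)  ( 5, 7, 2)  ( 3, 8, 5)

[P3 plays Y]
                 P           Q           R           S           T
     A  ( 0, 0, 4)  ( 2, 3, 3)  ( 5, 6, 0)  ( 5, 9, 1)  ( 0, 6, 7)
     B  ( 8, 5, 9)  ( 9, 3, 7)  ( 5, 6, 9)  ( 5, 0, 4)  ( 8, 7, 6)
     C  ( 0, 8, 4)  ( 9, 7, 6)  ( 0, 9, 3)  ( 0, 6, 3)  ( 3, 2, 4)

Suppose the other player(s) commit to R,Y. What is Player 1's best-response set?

u_1(A vs R,Y) = 5
u_1(B vs R,Y) = 5
u_1(C vs R,Y) = 0
max payoff 5 at {A,B}

P1 best: {A,B}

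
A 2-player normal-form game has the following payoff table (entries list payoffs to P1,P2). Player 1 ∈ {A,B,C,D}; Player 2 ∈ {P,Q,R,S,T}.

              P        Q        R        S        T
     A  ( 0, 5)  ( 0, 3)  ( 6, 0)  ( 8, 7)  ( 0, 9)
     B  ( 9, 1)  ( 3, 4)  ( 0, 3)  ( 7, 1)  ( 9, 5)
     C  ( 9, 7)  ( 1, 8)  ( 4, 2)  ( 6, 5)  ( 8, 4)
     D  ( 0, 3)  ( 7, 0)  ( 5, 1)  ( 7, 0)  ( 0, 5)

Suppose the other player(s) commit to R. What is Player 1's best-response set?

BR_1 = {A}

u_1(A vs R) = 6
u_1(B vs R) = 0
u_1(C vs R) = 4
u_1(D vs R) = 5
max payoff 6 at {A}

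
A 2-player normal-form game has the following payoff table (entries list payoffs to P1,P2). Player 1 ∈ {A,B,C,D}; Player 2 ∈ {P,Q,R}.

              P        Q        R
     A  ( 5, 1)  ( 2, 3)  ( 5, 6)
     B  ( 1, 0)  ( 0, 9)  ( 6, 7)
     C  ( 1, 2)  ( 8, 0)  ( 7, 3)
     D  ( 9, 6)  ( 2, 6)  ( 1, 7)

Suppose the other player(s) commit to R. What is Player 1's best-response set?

argmax u_1 = {C}

u_1(A vs R) = 5
u_1(B vs R) = 6
u_1(C vs R) = 7
u_1(D vs R) = 1
max payoff 7 at {C}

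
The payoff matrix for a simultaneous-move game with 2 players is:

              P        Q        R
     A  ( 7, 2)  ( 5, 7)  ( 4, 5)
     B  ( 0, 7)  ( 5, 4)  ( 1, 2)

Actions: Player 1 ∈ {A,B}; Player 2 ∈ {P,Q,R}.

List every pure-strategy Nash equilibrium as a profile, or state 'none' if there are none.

PSNE = {(A,Q)}

(A,P): not NE [P2→Q gives 7>2]
(A,Q): NE
(A,R): not NE [P2→Q gives 7>5]
(B,P): not NE [P1→A gives 7>0]
(B,Q): not NE [P2→P gives 7>4]
(B,R): not NE [P1→A gives 4>1; P2→P gives 7>2]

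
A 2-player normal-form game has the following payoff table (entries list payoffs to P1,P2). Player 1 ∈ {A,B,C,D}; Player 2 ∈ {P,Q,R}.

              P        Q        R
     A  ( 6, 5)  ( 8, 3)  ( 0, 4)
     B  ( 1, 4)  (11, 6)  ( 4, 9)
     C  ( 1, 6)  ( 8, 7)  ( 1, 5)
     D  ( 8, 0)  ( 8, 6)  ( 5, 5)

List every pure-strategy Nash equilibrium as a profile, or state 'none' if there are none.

PSNE: ∅

(A,P): not NE [P1→D gives 8>6]
(A,Q): not NE [P1→B gives 11>8; P2→P gives 5>3]
(A,R): not NE [P1→D gives 5>0; P2→P gives 5>4]
(B,P): not NE [P1→D gives 8>1; P2→R gives 9>4]
(B,Q): not NE [P2→R gives 9>6]
(B,R): not NE [P1→D gives 5>4]
(C,P): not NE [P1→D gives 8>1; P2→Q gives 7>6]
(C,Q): not NE [P1→B gives 11>8]
(C,R): not NE [P1→D gives 5>1; P2→Q gives 7>5]
(D,P): not NE [P2→Q gives 6>0]
(D,Q): not NE [P1→B gives 11>8]
(D,R): not NE [P2→Q gives 6>5]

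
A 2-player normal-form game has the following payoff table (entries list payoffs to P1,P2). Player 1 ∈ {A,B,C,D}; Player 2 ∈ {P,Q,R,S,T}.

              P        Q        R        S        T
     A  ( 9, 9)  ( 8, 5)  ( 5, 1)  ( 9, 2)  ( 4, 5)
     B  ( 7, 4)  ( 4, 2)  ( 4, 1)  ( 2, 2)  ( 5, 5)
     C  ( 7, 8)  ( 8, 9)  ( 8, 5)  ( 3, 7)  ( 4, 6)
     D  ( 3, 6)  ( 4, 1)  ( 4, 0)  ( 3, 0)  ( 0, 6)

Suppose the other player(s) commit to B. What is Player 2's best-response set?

argmax u_2 = {T}

u_2(P vs B) = 4
u_2(Q vs B) = 2
u_2(R vs B) = 1
u_2(S vs B) = 2
u_2(T vs B) = 5
max payoff 5 at {T}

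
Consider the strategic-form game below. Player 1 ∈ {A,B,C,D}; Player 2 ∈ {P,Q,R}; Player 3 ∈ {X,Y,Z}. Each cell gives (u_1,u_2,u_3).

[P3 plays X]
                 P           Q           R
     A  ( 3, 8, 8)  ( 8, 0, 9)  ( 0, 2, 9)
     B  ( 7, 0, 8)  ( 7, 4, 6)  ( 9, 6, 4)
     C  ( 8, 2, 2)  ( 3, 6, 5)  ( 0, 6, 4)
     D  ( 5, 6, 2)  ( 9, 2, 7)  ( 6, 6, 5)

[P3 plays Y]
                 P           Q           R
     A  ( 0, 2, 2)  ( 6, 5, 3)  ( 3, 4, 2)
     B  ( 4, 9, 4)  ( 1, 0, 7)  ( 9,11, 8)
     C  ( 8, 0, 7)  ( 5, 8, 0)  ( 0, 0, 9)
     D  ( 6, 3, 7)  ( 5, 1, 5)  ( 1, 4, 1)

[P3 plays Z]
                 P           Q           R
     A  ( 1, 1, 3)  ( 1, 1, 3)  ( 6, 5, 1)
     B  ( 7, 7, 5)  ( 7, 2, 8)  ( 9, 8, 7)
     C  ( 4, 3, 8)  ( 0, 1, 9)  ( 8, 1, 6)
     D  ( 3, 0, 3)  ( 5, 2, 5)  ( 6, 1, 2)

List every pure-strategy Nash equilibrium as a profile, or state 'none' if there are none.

Nash profiles: (B,R,Y)

(A,P,X): not NE [P1→C gives 8>3]
(A,P,Y): not NE [P1→C gives 8>0; P2→Q gives 5>2; P3→X gives 8>2]
(A,P,Z): not NE [P1→B gives 7>1; P2→R gives 5>1; P3→X gives 8>3]
(A,Q,X): not NE [P1→D gives 9>8; P2→P gives 8>0]
(A,Q,Y): not NE [P3→X gives 9>3]
(A,Q,Z): not NE [P1→B gives 7>1; P2→R gives 5>1; P3→X gives 9>3]
(A,R,X): not NE [P1→B gives 9>0; P2→P gives 8>2]
(A,R,Y): not NE [P1→B gives 9>3; P2→Q gives 5>4; P3→X gives 9>2]
(A,R,Z): not NE [P1→B gives 9>6; P3→X gives 9>1]
(B,P,X): not NE [P1→C gives 8>7; P2→R gives 6>0]
(B,P,Y): not NE [P1→C gives 8>4; P2→R gives 11>9; P3→X gives 8>4]
(B,P,Z): not NE [P2→R gives 8>7; P3→X gives 8>5]
(B,Q,X): not NE [P1→D gives 9>7; P2→R gives 6>4; P3→Z gives 8>6]
(B,Q,Y): not NE [P1→A gives 6>1; P2→R gives 11>0; P3→Z gives 8>7]
(B,Q,Z): not NE [P2→R gives 8>2]
(B,R,X): not NE [P3→Y gives 8>4]
(B,R,Y): NE
(B,R,Z): not NE [P3→Y gives 8>7]
(C,P,X): not NE [P2→R gives 6>2; P3→Z gives 8>2]
(C,P,Y): not NE [P2→Q gives 8>0; P3→Z gives 8>7]
(C,P,Z): not NE [P1→B gives 7>4]
(C,Q,X): not NE [P1→D gives 9>3; P3→Z gives 9>5]
(C,Q,Y): not NE [P1→A gives 6>5; P3→Z gives 9>0]
(C,Q,Z): not NE [P1→B gives 7>0; P2→P gives 3>1]
(C,R,X): not NE [P1→B gives 9>0; P3→Y gives 9>4]
(C,R,Y): not NE [P1→B gives 9>0; P2→Q gives 8>0]
(C,R,Z): not NE [P1→B gives 9>8; P2→P gives 3>1; P3→Y gives 9>6]
(D,P,X): not NE [P1→C gives 8>5; P3→Y gives 7>2]
(D,P,Y): not NE [P1→C gives 8>6; P2→R gives 4>3]
(D,P,Z): not NE [P1→B gives 7>3; P2→Q gives 2>0; P3→Y gives 7>3]
(D,Q,X): not NE [P2→R gives 6>2]
(D,Q,Y): not NE [P1→A gives 6>5; P2→R gives 4>1; P3→X gives 7>5]
(D,Q,Z): not NE [P1→B gives 7>5; P3→X gives 7>5]
(D,R,X): not NE [P1→B gives 9>6]
(D,R,Y): not NE [P1→B gives 9>1; P3→X gives 5>1]
(D,R,Z): not NE [P1→B gives 9>6; P2→Q gives 2>1; P3→X gives 5>2]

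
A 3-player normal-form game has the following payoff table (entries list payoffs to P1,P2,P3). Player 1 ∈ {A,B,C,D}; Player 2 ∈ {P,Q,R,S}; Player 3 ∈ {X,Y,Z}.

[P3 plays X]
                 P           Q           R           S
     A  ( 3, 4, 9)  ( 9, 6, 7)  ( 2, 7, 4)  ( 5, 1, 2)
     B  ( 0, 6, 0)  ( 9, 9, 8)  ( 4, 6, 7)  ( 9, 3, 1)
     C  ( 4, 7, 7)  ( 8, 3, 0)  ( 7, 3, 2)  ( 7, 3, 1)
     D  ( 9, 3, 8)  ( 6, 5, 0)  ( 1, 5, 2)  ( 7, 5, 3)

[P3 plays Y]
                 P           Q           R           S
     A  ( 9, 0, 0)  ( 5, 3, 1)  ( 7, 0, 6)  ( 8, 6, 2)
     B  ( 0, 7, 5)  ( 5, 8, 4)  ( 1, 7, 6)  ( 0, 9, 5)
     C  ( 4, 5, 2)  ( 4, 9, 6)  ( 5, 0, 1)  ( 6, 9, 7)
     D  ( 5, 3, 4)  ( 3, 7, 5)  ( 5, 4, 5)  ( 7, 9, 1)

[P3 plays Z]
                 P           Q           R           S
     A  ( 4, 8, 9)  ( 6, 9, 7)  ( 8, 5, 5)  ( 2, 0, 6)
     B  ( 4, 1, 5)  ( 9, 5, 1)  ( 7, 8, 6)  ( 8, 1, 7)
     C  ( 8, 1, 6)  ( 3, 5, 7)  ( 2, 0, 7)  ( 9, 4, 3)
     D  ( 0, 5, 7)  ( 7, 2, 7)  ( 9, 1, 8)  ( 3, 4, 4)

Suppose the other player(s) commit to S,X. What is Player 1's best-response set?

u_1(A vs S,X) = 5
u_1(B vs S,X) = 9
u_1(C vs S,X) = 7
u_1(D vs S,X) = 7
max payoff 9 at {B}

P1 best: {B}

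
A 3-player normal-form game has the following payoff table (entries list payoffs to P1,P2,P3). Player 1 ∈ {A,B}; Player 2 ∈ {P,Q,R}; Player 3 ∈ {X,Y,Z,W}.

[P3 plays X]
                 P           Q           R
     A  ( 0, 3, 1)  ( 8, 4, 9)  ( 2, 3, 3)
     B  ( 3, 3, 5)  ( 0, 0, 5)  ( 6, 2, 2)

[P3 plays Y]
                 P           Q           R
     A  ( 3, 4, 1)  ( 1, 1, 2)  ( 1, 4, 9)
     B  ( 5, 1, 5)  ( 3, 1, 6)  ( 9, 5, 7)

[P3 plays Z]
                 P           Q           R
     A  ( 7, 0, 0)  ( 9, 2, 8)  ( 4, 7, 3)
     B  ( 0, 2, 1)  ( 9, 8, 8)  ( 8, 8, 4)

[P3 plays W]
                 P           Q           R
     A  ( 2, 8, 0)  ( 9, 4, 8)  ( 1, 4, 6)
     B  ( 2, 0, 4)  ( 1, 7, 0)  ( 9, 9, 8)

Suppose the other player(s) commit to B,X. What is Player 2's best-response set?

argmax u_2 = {P}

u_2(P vs B,X) = 3
u_2(Q vs B,X) = 0
u_2(R vs B,X) = 2
max payoff 3 at {P}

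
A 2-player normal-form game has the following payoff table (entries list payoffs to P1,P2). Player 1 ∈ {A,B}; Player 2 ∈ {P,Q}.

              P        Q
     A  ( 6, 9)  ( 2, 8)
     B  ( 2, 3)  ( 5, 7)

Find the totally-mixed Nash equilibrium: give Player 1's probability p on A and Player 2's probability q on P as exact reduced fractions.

p=4/5, q=3/7

P1 indiff ⇒ q·6+(1-q)·2 = q·2+(1-q)·5 ⇒ q(4) = (1-q)(3) ⇒ q = 3/7
P2 indiff ⇒ p·9+(1-p)·3 = p·8+(1-p)·7 ⇒ p(1) = (1-p)(4) ⇒ p = 4/5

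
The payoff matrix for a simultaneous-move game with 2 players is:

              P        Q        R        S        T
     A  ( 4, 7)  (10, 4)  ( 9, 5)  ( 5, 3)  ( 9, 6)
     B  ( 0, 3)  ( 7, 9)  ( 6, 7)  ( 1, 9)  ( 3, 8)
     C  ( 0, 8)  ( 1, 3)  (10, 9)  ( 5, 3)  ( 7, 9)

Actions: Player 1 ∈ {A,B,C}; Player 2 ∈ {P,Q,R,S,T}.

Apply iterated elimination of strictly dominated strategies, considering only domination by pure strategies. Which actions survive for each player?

IESDS → P1:{A,C} P2:{P,R,T}

P1 drop B (A beats it: P:4>0 Q:10>7 R:9>6 S:5>1 T:9>3)
P2 drop Q (P beats it: A:7>4 C:8>3)
P2 drop S (P beats it: A:7>3 C:8>3)
P1→{A,C} P2→{P,R,T}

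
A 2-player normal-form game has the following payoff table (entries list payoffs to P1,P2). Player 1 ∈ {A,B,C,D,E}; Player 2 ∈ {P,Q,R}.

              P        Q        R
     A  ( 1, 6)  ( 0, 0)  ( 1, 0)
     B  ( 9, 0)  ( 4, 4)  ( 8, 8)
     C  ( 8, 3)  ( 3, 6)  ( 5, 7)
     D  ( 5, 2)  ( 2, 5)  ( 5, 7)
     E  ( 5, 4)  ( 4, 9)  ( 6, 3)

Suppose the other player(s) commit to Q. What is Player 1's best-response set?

u_1(A vs Q) = 0
u_1(B vs Q) = 4
u_1(C vs Q) = 3
u_1(D vs Q) = 2
u_1(E vs Q) = 4
max payoff 4 at {B,E}

BR_1 = {B,E}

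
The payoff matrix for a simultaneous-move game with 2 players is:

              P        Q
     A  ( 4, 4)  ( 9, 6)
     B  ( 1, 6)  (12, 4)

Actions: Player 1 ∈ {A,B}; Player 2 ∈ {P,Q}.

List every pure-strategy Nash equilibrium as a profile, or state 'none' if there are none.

(A,P): not NE [P2→Q gives 6>4]
(A,Q): not NE [P1→B gives 12>9]
(B,P): not NE [P1→A gives 4>1]
(B,Q): not NE [P2→P gives 6>4]

No pure NE.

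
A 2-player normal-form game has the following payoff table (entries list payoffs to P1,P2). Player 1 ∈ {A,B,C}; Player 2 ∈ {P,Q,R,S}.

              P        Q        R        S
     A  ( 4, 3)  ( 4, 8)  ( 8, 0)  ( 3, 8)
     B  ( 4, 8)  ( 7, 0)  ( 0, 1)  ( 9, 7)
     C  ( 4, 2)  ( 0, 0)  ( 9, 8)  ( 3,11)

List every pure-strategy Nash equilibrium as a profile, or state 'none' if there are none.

(A,P): not NE [P2→S gives 8>3]
(A,Q): not NE [P1→B gives 7>4]
(A,R): not NE [P1→C gives 9>8; P2→S gives 8>0]
(A,S): not NE [P1→B gives 9>3]
(B,P): NE
(B,Q): not NE [P2→P gives 8>0]
(B,R): not NE [P1→C gives 9>0; P2→P gives 8>1]
(B,S): not NE [P2→P gives 8>7]
(C,P): not NE [P2→S gives 11>2]
(C,Q): not NE [P1→B gives 7>0; P2→S gives 11>0]
(C,R): not NE [P2→S gives 11>8]
(C,S): not NE [P1→B gives 9>3]

NE set: (B,P)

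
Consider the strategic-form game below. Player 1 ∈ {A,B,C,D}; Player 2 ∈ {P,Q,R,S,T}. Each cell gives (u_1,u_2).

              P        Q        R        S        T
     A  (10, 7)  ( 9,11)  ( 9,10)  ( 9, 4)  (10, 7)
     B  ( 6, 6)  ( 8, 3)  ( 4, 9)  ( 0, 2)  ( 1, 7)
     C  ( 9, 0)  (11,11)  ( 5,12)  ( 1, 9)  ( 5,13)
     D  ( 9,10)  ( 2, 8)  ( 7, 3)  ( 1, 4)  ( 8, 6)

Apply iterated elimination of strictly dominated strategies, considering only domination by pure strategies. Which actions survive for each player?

Survivors P1:{A,C} P2:{Q,R,T}

P1 drop B (A beats it: P:10>6 Q:9>8 R:9>4 S:9>0 T:10>1)
P1 drop D (A beats it: P:10>9 Q:9>2 R:9>7 S:9>1 T:10>8)
P2 drop P (Q beats it: A:11>7 C:11>0)
P2 drop S (Q beats it: A:11>4 C:11>9)
P1→{A,C} P2→{Q,R,T}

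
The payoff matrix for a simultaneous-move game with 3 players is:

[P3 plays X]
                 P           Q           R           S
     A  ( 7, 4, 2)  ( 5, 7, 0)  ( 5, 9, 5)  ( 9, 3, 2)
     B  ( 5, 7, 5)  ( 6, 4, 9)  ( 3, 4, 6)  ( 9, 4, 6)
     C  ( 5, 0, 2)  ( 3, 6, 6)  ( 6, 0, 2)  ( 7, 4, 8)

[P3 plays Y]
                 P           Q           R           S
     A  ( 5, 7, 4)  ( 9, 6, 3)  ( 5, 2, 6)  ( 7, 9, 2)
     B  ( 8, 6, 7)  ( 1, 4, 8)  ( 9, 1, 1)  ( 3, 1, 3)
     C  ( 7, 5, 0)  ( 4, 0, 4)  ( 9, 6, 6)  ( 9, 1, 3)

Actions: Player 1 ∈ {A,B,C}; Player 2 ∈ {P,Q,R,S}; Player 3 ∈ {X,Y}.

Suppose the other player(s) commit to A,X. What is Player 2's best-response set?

u_2(P vs A,X) = 4
u_2(Q vs A,X) = 7
u_2(R vs A,X) = 9
u_2(S vs A,X) = 3
max payoff 9 at {R}

P2 best: {R}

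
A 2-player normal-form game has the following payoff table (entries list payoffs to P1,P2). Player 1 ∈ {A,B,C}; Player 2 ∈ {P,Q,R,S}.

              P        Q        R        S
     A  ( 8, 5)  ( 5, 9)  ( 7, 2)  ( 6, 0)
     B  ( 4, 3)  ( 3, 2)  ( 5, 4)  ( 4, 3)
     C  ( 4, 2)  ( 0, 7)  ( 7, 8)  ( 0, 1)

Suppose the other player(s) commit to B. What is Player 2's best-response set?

u_2(P vs B) = 3
u_2(Q vs B) = 2
u_2(R vs B) = 4
u_2(S vs B) = 3
max payoff 4 at {R}

P2 best: {R}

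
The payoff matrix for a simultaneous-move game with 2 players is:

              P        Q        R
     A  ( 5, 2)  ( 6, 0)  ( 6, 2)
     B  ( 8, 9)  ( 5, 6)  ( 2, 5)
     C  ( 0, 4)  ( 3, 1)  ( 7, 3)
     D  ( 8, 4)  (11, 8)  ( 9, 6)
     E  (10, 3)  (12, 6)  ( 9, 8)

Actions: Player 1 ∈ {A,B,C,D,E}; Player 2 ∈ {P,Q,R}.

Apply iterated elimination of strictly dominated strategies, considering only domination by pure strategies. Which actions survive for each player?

P1 drop A (D beats it: P:8>5 Q:11>6 R:9>6)
P1 drop B (E beats it: P:10>8 Q:12>5 R:9>2)
P1 drop C (D beats it: P:8>0 Q:11>3 R:9>7)
P2 drop P (Q beats it: D:8>4 E:6>3)
P1→{D,E} P2→{Q,R}

Remaining: P1:{D,E} P2:{Q,R}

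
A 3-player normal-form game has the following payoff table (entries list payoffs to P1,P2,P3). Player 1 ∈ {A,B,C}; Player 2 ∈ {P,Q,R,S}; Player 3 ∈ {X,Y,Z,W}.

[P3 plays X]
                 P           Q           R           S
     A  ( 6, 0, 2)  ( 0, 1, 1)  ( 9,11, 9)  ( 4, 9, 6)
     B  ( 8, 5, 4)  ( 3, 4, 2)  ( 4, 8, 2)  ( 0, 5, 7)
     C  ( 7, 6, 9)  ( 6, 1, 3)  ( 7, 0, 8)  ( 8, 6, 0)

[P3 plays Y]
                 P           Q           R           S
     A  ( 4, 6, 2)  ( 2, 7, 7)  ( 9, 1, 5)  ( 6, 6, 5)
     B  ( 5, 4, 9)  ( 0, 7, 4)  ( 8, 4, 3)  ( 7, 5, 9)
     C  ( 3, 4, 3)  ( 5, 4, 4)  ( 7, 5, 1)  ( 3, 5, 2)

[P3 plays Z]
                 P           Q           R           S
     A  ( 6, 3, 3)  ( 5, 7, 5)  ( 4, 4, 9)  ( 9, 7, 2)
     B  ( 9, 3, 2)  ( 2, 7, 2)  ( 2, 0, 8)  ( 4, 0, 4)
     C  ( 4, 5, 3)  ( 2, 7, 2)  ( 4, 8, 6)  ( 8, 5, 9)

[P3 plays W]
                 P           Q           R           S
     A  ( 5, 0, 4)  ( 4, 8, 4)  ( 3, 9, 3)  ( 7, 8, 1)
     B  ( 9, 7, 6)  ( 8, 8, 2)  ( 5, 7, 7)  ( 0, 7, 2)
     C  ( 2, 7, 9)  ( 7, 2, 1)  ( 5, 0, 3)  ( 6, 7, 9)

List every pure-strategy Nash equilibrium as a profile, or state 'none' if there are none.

(A,P,X): not NE [P1→B gives 8>6; P2→R gives 11>0; P3→W gives 4>2]
(A,P,Y): not NE [P1→B gives 5>4; P2→Q gives 7>6; P3→W gives 4>2]
(A,P,Z): not NE [P1→B gives 9>6; P2→S gives 7>3; P3→W gives 4>3]
(A,P,W): not NE [P1→B gives 9>5; P2→R gives 9>0]
(A,Q,X): not NE [P1→C gives 6>0; P2→R gives 11>1; P3→Y gives 7>1]
(A,Q,Y): not NE [P1→C gives 5>2]
(A,Q,Z): not NE [P3→Y gives 7>5]
(A,Q,W): not NE [P1→B gives 8>4; P2→R gives 9>8; P3→Y gives 7>4]
(A,R,X): NE
(A,R,Y): not NE [P2→Q gives 7>1; P3→Z gives 9>5]
(A,R,Z): not NE [P2→S gives 7>4]
(A,R,W): not NE [P1→C gives 5>3; P3→Z gives 9>3]
(A,S,X): not NE [P1→C gives 8>4; P2→R gives 11>9]
(A,S,Y): not NE [P1→B gives 7>6; P2→Q gives 7>6; P3→X gives 6>5]
(A,S,Z): not NE [P3→X gives 6>2]
(A,S,W): not NE [P2→R gives 9>8; P3→X gives 6>1]
(B,P,X): not NE [P2→R gives 8>5; P3→Y gives 9>4]
(B,P,Y): not NE [P2→Q gives 7>4]
(B,P,Z): not NE [P2→Q gives 7>3; P3→Y gives 9>2]
(B,P,W): not NE [P2→Q gives 8>7; P3→Y gives 9>6]
(B,Q,X): not NE [P1→C gives 6>3; P2→R gives 8>4; P3→Y gives 4>2]
(B,Q,Y): not NE [P1→C gives 5>0]
(B,Q,Z): not NE [P1→A gives 5>2; P3→Y gives 4>2]
(B,Q,W): not NE [P3→Y gives 4>2]
(B,R,X): not NE [P1→A gives 9>4; P3→Z gives 8>2]
(B,R,Y): not NE [P1→A gives 9>8; P2→Q gives 7>4; P3→Z gives 8>3]
(B,R,Z): not NE [P1→C gives 4>2; P2→Q gives 7>0]
(B,R,W): not NE [P2→Q gives 8>7; P3→Z gives 8>7]
(B,S,X): not NE [P1→C gives 8>0; P2→R gives 8>5; P3→Y gives 9>7]
(B,S,Y): not NE [P2→Q gives 7>5]
(B,S,Z): not NE [P1→A gives 9>4; P2→Q gives 7>0; P3→Y gives 9>4]
(B,S,W): not NE [P1→A gives 7>0; P2→Q gives 8>7; P3→Y gives 9>2]
(C,P,X): not NE [P1→B gives 8>7]
(C,P,Y): not NE [P1→B gives 5>3; P2→S gives 5>4; P3→W gives 9>3]
(C,P,Z): not NE [P1→B gives 9>4; P2→R gives 8>5; P3→W gives 9>3]
(C,P,W): not NE [P1→B gives 9>2]
(C,Q,X): not NE [P2→S gives 6>1; P3→Y gives 4>3]
(C,Q,Y): not NE [P2→S gives 5>4]
(C,Q,Z): not NE [P1→A gives 5>2; P2→R gives 8>7; P3→Y gives 4>2]
(C,Q,W): not NE [P1→B gives 8>7; P2→S gives 7>2; P3→Y gives 4>1]
(C,R,X): not NE [P1→A gives 9>7; P2→S gives 6>0]
(C,R,Y): not NE [P1→A gives 9>7; P3→X gives 8>1]
(C,R,Z): not NE [P3→X gives 8>6]
(C,R,W): not NE [P2→S gives 7>0; P3→X gives 8>3]
(C,S,X): not NE [P3→W gives 9>0]
(C,S,Y): not NE [P1→B gives 7>3; P3→W gives 9>2]
(C,S,Z): not NE [P1→A gives 9>8; P2→R gives 8>5]
(C,S,W): not NE [P1→A gives 7>6]

Nash profiles: (A,R,X)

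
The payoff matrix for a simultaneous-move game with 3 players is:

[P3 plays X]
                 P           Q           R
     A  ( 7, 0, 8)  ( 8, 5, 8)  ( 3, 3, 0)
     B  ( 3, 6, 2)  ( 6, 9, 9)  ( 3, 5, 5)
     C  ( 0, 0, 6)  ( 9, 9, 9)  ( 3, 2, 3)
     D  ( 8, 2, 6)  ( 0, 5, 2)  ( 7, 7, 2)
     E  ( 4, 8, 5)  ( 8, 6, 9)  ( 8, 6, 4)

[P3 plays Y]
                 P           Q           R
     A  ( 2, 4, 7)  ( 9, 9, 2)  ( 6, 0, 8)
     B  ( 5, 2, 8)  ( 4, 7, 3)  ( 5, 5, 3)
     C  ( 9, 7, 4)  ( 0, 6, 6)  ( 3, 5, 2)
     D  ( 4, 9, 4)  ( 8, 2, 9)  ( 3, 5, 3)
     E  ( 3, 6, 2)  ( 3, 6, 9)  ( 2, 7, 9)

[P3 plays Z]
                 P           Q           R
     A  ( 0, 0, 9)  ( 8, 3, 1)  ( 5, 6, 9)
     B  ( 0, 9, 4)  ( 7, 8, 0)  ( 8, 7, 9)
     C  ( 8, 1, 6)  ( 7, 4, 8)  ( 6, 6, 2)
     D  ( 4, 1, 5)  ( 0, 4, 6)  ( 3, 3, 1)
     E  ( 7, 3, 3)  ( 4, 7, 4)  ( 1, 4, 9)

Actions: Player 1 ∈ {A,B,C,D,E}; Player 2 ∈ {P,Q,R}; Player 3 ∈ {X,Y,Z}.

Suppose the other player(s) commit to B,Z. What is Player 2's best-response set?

BR_2 = {P}

u_2(P vs B,Z) = 9
u_2(Q vs B,Z) = 8
u_2(R vs B,Z) = 7
max payoff 9 at {P}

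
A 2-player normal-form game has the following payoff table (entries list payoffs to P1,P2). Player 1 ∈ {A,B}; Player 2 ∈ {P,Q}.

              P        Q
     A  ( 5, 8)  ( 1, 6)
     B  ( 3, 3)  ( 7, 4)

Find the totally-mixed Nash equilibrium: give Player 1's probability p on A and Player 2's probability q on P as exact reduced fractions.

P1 indiff ⇒ q·5+(1-q)·1 = q·3+(1-q)·7 ⇒ q(2) = (1-q)(6) ⇒ q = 3/4
P2 indiff ⇒ p·8+(1-p)·3 = p·6+(1-p)·4 ⇒ p(2) = (1-p)(1) ⇒ p = 1/3

P1 mixes 1/3 on A; P2 mixes 3/4 on P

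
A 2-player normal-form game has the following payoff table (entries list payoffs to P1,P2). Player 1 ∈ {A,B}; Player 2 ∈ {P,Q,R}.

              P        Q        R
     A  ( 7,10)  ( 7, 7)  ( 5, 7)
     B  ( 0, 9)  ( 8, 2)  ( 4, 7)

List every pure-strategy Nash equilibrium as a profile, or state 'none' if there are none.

PSNE = {(A,P)}

(A,P): NE
(A,Q): not NE [P1→B gives 8>7; P2→P gives 10>7]
(A,R): not NE [P2→P gives 10>7]
(B,P): not NE [P1→A gives 7>0]
(B,Q): not NE [P2→P gives 9>2]
(B,R): not NE [P1→A gives 5>4; P2→P gives 9>7]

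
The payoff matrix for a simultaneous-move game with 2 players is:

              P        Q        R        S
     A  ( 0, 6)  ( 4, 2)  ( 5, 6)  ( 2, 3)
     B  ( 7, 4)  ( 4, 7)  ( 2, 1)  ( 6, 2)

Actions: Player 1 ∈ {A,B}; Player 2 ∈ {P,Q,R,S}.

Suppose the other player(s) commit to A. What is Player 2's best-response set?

BR_2 = {P,R}

u_2(P vs A) = 6
u_2(Q vs A) = 2
u_2(R vs A) = 6
u_2(S vs A) = 3
max payoff 6 at {P,R}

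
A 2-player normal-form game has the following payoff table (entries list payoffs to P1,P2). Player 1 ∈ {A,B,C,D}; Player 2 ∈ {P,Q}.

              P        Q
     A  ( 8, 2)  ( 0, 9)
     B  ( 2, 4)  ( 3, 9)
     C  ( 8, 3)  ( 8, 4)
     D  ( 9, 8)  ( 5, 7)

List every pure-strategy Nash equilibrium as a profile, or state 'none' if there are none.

Nash profiles: (C,Q), (D,P)

(A,P): not NE [P1→D gives 9>8; P2→Q gives 9>2]
(A,Q): not NE [P1→C gives 8>0]
(B,P): not NE [P1→D gives 9>2; P2→Q gives 9>4]
(B,Q): not NE [P1→C gives 8>3]
(C,P): not NE [P1→D gives 9>8; P2→Q gives 4>3]
(C,Q): NE
(D,P): NE
(D,Q): not NE [P1→C gives 8>5; P2→P gives 8>7]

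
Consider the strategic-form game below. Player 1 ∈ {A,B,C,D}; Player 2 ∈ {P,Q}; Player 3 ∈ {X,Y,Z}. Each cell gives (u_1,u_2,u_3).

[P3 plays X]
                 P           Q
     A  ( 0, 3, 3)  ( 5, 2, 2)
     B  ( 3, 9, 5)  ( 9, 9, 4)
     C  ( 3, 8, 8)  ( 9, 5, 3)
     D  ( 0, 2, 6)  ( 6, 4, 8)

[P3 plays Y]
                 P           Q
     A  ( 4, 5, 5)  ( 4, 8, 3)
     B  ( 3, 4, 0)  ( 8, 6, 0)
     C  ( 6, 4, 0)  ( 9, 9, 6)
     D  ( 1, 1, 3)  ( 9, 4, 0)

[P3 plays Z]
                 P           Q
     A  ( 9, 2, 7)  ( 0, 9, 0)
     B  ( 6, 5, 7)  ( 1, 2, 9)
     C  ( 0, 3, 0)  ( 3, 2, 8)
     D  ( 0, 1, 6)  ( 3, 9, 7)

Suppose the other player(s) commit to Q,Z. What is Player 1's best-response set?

argmax u_1 = {C,D}

u_1(A vs Q,Z) = 0
u_1(B vs Q,Z) = 1
u_1(C vs Q,Z) = 3
u_1(D vs Q,Z) = 3
max payoff 3 at {C,D}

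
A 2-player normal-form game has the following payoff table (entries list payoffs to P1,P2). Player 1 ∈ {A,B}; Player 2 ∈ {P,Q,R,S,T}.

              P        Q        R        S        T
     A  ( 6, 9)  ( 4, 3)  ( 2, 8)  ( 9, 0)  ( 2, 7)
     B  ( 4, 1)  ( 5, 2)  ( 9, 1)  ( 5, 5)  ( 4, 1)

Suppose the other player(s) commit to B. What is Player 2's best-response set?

u_2(P vs B) = 1
u_2(Q vs B) = 2
u_2(R vs B) = 1
u_2(S vs B) = 5
u_2(T vs B) = 1
max payoff 5 at {S}

BR_2 = {S}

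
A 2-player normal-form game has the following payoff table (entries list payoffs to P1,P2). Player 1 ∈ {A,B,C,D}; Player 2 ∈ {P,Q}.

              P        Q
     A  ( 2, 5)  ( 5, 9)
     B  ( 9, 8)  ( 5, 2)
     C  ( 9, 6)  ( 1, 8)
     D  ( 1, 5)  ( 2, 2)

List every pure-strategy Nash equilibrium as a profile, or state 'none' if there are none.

(A,P): not NE [P1→C gives 9>2; P2→Q gives 9>5]
(A,Q): NE
(B,P): NE
(B,Q): not NE [P2→P gives 8>2]
(C,P): not NE [P2→Q gives 8>6]
(C,Q): not NE [P1→B gives 5>1]
(D,P): not NE [P1→C gives 9>1]
(D,Q): not NE [P1→B gives 5>2; P2→P gives 5>2]

NE set: (A,Q), (B,P)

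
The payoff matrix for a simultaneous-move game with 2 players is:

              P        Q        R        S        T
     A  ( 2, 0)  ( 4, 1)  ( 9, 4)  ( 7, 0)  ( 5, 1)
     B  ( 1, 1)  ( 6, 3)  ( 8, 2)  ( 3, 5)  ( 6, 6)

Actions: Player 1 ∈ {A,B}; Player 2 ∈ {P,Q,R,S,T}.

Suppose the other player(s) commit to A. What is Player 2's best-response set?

u_2(P vs A) = 0
u_2(Q vs A) = 1
u_2(R vs A) = 4
u_2(S vs A) = 0
u_2(T vs A) = 1
max payoff 4 at {R}

BR_2 = {R}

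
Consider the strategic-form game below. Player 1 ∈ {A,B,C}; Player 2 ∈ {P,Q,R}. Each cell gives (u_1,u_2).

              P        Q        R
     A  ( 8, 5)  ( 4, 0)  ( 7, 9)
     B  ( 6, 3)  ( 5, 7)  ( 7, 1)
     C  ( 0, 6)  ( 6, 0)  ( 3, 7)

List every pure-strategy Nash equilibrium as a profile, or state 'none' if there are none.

(A,P): not NE [P2→R gives 9>5]
(A,Q): not NE [P1→C gives 6>4; P2→R gives 9>0]
(A,R): NE
(B,P): not NE [P1→A gives 8>6; P2→Q gives 7>3]
(B,Q): not NE [P1→C gives 6>5]
(B,R): not NE [P2→Q gives 7>1]
(C,P): not NE [P1→A gives 8>0; P2→R gives 7>6]
(C,Q): not NE [P2→R gives 7>0]
(C,R): not NE [P1→B gives 7>3]

NE set: (A,R)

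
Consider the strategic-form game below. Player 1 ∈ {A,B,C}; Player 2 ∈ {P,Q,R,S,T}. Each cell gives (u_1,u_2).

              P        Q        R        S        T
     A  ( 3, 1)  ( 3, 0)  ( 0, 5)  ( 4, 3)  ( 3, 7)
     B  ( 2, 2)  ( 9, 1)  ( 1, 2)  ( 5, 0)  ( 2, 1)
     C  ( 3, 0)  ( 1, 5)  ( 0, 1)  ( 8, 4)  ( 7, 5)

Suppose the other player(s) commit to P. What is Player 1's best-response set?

u_1(A vs P) = 3
u_1(B vs P) = 2
u_1(C vs P) = 3
max payoff 3 at {A,C}

BR_1 = {A,C}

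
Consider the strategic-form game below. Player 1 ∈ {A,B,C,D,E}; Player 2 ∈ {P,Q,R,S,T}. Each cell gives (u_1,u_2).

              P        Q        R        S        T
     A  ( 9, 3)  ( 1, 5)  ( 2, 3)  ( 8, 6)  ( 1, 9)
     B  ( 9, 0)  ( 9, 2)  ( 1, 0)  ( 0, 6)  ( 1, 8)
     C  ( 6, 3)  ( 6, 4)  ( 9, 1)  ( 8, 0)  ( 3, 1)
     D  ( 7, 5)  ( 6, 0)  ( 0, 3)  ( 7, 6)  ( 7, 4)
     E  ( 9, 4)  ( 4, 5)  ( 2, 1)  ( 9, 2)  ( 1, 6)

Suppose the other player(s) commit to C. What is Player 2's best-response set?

argmax u_2 = {Q}

u_2(P vs C) = 3
u_2(Q vs C) = 4
u_2(R vs C) = 1
u_2(S vs C) = 0
u_2(T vs C) = 1
max payoff 4 at {Q}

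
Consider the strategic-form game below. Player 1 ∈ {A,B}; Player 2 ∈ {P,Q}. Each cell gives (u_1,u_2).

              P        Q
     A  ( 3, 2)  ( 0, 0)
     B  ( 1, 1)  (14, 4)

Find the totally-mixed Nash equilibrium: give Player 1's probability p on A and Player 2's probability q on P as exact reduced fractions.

P1 indiff ⇒ q·3+(1-q)·0 = q·1+(1-q)·14 ⇒ q(2) = (1-q)(14) ⇒ q = 7/8
P2 indiff ⇒ p·2+(1-p)·1 = p·0+(1-p)·4 ⇒ p(2) = (1-p)(3) ⇒ p = 3/5

p=3/5, q=7/8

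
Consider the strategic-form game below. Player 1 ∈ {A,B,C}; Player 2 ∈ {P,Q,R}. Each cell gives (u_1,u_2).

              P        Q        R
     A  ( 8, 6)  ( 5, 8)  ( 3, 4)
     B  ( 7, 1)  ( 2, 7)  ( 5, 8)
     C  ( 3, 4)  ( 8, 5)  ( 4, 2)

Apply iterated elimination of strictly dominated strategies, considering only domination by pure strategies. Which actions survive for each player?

P2 drop P (Q beats it: A:8>6 B:7>1 C:5>4)
P1 drop A (C beats it: Q:8>5 R:4>3)
P1→{B,C} P2→{Q,R}

IESDS → P1:{B,C} P2:{Q,R}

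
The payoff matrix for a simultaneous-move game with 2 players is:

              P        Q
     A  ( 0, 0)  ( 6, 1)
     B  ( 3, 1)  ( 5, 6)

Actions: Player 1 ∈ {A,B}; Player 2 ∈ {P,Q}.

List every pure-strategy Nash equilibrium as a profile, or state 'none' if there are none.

(A,P): not NE [P1→B gives 3>0; P2→Q gives 1>0]
(A,Q): NE
(B,P): not NE [P2→Q gives 6>1]
(B,Q): not NE [P1→A gives 6>5]

Nash profiles: (A,Q)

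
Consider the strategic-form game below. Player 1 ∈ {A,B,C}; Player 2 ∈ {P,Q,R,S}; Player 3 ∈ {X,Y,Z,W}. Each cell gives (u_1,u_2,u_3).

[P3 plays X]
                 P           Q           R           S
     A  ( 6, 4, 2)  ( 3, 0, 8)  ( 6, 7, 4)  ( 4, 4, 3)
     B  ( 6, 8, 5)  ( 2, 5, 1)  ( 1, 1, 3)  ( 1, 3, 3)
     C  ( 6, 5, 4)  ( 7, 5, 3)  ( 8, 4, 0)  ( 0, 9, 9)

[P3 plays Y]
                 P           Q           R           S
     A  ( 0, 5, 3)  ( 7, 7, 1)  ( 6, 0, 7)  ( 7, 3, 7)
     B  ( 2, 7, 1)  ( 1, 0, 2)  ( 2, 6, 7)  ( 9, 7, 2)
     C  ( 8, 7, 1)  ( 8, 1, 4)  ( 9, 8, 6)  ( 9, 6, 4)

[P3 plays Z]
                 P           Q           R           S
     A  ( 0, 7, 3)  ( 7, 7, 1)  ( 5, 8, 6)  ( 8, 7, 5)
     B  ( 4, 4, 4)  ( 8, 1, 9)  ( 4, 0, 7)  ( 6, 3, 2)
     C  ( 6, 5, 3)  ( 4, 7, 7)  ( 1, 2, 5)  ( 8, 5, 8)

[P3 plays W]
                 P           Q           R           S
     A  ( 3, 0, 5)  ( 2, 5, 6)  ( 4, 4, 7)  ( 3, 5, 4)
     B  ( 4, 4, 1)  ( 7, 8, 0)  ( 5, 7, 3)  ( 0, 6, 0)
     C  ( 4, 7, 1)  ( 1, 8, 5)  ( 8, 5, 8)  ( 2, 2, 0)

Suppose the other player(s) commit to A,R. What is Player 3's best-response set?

u_3(X vs A,R) = 4
u_3(Y vs A,R) = 7
u_3(Z vs A,R) = 6
u_3(W vs A,R) = 7
max payoff 7 at {Y,W}

argmax u_3 = {Y,W}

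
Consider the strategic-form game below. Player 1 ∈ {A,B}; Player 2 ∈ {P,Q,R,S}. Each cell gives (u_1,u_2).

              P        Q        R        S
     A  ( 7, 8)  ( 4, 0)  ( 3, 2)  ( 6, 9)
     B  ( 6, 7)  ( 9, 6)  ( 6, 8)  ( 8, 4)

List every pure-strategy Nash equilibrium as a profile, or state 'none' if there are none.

Nash profiles: (B,R)

(A,P): not NE [P2→S gives 9>8]
(A,Q): not NE [P1→B gives 9>4; P2→S gives 9>0]
(A,R): not NE [P1→B gives 6>3; P2→S gives 9>2]
(A,S): not NE [P1→B gives 8>6]
(B,P): not NE [P1→A gives 7>6; P2→R gives 8>7]
(B,Q): not NE [P2→R gives 8>6]
(B,R): NE
(B,S): not NE [P2→R gives 8>4]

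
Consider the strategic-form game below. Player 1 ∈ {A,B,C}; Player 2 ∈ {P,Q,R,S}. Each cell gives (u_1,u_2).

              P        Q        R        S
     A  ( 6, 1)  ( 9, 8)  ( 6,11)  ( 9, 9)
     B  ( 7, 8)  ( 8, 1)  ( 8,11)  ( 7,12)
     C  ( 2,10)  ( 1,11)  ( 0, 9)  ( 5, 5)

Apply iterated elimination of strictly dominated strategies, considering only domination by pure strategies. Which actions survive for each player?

Remaining: P1:{A,B} P2:{R,S}

P1 drop C (A beats it: P:6>2 Q:9>1 R:6>0 S:9>5)
P2 drop P (R beats it: A:11>1 B:11>8)
P2 drop Q (R beats it: A:11>8 B:11>1)
P1→{A,B} P2→{R,S}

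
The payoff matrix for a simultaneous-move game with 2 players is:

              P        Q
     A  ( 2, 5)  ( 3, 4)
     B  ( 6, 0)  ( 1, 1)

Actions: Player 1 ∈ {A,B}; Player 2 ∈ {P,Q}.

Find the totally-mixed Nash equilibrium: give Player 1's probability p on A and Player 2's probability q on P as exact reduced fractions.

P1 indiff ⇒ q·2+(1-q)·3 = q·6+(1-q)·1 ⇒ q(-4) = (1-q)(-2) ⇒ q = 1/3
P2 indiff ⇒ p·5+(1-p)·0 = p·4+(1-p)·1 ⇒ p(1) = (1-p)(1) ⇒ p = 1/2

P1 mixes 1/2 on A; P2 mixes 1/3 on P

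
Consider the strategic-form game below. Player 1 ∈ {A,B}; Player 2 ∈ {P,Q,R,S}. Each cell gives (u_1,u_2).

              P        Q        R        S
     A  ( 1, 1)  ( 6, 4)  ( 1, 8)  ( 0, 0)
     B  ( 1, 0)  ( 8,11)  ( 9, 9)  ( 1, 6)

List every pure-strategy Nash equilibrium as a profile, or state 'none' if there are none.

(A,P): not NE [P2→R gives 8>1]
(A,Q): not NE [P1→B gives 8>6; P2→R gives 8>4]
(A,R): not NE [P1→B gives 9>1]
(A,S): not NE [P1→B gives 1>0; P2→R gives 8>0]
(B,P): not NE [P2→Q gives 11>0]
(B,Q): NE
(B,R): not NE [P2→Q gives 11>9]
(B,S): not NE [P2→Q gives 11>6]

NE set: (B,Q)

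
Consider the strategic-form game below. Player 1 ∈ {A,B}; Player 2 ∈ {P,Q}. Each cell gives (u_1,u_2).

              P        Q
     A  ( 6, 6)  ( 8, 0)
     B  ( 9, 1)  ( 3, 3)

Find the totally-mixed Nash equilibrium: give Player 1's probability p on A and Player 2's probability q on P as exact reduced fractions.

P1 indiff ⇒ q·6+(1-q)·8 = q·9+(1-q)·3 ⇒ q(-3) = (1-q)(-5) ⇒ q = 5/8
P2 indiff ⇒ p·6+(1-p)·1 = p·0+(1-p)·3 ⇒ p(6) = (1-p)(2) ⇒ p = 1/4

P1 mixes 1/4 on A; P2 mixes 5/8 on P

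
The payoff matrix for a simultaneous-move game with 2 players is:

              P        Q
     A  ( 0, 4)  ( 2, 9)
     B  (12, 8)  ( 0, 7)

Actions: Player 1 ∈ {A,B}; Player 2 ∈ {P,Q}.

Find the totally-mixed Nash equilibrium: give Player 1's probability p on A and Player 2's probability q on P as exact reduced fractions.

(p,q) = (1/6, 1/7)

P1 indiff ⇒ q·0+(1-q)·2 = q·12+(1-q)·0 ⇒ q(-12) = (1-q)(-2) ⇒ q = 1/7
P2 indiff ⇒ p·4+(1-p)·8 = p·9+(1-p)·7 ⇒ p(-5) = (1-p)(-1) ⇒ p = 1/6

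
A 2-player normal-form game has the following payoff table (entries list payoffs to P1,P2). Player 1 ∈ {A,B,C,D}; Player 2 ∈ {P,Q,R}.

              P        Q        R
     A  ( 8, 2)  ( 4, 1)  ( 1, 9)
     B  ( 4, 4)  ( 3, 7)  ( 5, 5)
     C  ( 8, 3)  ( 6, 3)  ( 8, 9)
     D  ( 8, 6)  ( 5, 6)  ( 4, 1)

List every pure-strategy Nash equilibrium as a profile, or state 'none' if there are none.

PSNE = {(C,R), (D,P)}

(A,P): not NE [P2→R gives 9>2]
(A,Q): not NE [P1→C gives 6>4; P2→R gives 9>1]
(A,R): not NE [P1→C gives 8>1]
(B,P): not NE [P1→D gives 8>4; P2→Q gives 7>4]
(B,Q): not NE [P1→C gives 6>3]
(B,R): not NE [P1→C gives 8>5; P2→Q gives 7>5]
(C,P): not NE [P2→R gives 9>3]
(C,Q): not NE [P2→R gives 9>3]
(C,R): NE
(D,P): NE
(D,Q): not NE [P1→C gives 6>5]
(D,R): not NE [P1→C gives 8>4; P2→Q gives 6>1]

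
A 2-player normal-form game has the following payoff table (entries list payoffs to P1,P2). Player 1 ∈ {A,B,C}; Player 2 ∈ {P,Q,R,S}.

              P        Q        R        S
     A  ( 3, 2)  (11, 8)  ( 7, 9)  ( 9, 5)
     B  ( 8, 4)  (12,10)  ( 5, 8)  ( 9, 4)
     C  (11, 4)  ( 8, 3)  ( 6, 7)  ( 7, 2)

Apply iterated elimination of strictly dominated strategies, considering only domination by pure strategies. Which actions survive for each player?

P2 drop P (R beats it: A:9>2 B:8>4 C:7>4)
P1 drop C (A beats it: Q:11>8 R:7>6 S:9>7)
P2 drop S (Q beats it: A:8>5 B:10>4)
P1→{A,B} P2→{Q,R}

Survivors P1:{A,B} P2:{Q,R}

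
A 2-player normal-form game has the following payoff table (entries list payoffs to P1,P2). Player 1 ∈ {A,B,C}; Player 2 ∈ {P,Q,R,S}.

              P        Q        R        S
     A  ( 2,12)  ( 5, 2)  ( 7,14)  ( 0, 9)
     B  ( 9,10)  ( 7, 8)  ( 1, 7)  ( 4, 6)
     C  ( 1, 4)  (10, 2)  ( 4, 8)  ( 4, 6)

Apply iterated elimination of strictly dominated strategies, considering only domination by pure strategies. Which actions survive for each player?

Remaining: P1:{A,B} P2:{P,R}

P2 drop Q (P beats it: A:12>2 B:10>8 C:4>2)
P2 drop S (R beats it: A:14>9 B:7>6 C:8>6)
P1 drop C (A beats it: P:2>1 R:7>4)
P1→{A,B} P2→{P,R}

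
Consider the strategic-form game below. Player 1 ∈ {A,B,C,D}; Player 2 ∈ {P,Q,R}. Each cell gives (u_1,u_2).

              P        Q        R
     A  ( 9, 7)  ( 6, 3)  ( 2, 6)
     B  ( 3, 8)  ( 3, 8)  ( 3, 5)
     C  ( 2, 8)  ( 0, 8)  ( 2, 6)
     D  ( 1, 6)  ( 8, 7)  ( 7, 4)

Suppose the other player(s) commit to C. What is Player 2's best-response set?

argmax u_2 = {P,Q}

u_2(P vs C) = 8
u_2(Q vs C) = 8
u_2(R vs C) = 6
max payoff 8 at {P,Q}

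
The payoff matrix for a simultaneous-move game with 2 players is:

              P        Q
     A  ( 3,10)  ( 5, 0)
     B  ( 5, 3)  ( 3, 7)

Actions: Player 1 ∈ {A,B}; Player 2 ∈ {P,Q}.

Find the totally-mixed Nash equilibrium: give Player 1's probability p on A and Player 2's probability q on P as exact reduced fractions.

P1 indiff ⇒ q·3+(1-q)·5 = q·5+(1-q)·3 ⇒ q(-2) = (1-q)(-2) ⇒ q = 1/2
P2 indiff ⇒ p·10+(1-p)·3 = p·0+(1-p)·7 ⇒ p(10) = (1-p)(4) ⇒ p = 2/7

(p,q) = (2/7, 1/2)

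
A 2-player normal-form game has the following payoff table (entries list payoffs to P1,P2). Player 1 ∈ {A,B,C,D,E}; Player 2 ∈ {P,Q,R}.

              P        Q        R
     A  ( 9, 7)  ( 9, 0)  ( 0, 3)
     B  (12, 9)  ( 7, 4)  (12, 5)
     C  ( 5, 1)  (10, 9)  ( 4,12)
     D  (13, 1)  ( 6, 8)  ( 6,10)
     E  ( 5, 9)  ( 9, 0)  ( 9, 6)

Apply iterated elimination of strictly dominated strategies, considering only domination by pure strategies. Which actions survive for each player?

IESDS → P1:{B,D} P2:{P,R}

P2 drop Q (R beats it: A:3>0 B:5>4 C:12>9 D:10>8 E:6>0)
P1 drop A (B beats it: P:12>9 R:12>0)
P1 drop C (B beats it: P:12>5 R:12>4)
P1 drop E (B beats it: P:12>5 R:12>9)
P1→{B,D} P2→{P,R}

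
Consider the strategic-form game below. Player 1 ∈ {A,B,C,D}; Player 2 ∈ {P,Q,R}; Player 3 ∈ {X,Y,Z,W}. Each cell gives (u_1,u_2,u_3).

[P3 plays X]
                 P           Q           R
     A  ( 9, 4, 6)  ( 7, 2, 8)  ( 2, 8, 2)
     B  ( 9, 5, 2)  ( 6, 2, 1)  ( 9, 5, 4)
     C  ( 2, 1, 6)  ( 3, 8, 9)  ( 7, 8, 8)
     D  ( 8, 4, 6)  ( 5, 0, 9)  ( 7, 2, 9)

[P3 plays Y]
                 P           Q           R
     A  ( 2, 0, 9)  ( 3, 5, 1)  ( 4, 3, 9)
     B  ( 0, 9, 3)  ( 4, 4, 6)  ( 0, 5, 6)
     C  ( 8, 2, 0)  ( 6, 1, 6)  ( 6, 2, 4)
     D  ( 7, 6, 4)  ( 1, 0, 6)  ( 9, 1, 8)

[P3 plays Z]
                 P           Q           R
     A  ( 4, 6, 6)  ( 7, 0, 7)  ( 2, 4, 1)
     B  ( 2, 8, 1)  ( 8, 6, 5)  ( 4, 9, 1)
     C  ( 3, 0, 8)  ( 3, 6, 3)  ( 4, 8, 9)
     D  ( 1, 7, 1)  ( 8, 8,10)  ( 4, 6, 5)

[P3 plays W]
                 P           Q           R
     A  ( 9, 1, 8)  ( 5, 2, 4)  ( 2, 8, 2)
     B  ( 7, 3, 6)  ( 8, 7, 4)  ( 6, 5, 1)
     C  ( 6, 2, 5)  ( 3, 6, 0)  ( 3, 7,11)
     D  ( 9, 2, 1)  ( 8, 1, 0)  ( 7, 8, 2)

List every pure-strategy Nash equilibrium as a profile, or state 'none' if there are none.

PSNE = {(D,Q,Z)}

(A,P,X): not NE [P2→R gives 8>4; P3→Y gives 9>6]
(A,P,Y): not NE [P1→C gives 8>2; P2→Q gives 5>0]
(A,P,Z): not NE [P3→Y gives 9>6]
(A,P,W): not NE [P2→R gives 8>1; P3→Y gives 9>8]
(A,Q,X): not NE [P2→R gives 8>2]
(A,Q,Y): not NE [P1→C gives 6>3; P3→X gives 8>1]
(A,Q,Z): not NE [P1→D gives 8>7; P2→P gives 6>0; P3→X gives 8>7]
(A,Q,W): not NE [P1→D gives 8>5; P2→R gives 8>2; P3→X gives 8>4]
(A,R,X): not NE [P1→B gives 9>2; P3→Y gives 9>2]
(A,R,Y): not NE [P1→D gives 9>4; P2→Q gives 5>3]
(A,R,Z): not NE [P1→D gives 4>2; P2→P gives 6>4; P3→Y gives 9>1]
(A,R,W): not NE [P1→D gives 7>2; P3→Y gives 9>2]
(B,P,X): not NE [P3→W gives 6>2]
(B,P,Y): not NE [P1→C gives 8>0; P3→W gives 6>3]
(B,P,Z): not NE [P1→A gives 4>2; P2→R gives 9>8; P3→W gives 6>1]
(B,P,W): not NE [P1→D gives 9>7; P2→Q gives 7>3]
(B,Q,X): not NE [P1→A gives 7>6; P2→R gives 5>2; P3→Y gives 6>1]
(B,Q,Y): not NE [P1→C gives 6>4; P2→P gives 9>4]
(B,Q,Z): not NE [P2→R gives 9>6; P3→Y gives 6>5]
(B,Q,W): not NE [P3→Y gives 6>4]
(B,R,X): not NE [P3→Y gives 6>4]
(B,R,Y): not NE [P1→D gives 9>0; P2→P gives 9>5]
(B,R,Z): not NE [P3→Y gives 6>1]
(B,R,W): not NE [P1→D gives 7>6; P2→Q gives 7>5; P3→Y gives 6>1]
(C,P,X): not NE [P1→B gives 9>2; P2→R gives 8>1; P3→Z gives 8>6]
(C,P,Y): not NE [P3→Z gives 8>0]
(C,P,Z): not NE [P1→A gives 4>3; P2→R gives 8>0]
(C,P,W): not NE [P1→D gives 9>6; P2→R gives 7>2; P3→Z gives 8>5]
(C,Q,X): not NE [P1→A gives 7>3]
(C,Q,Y): not NE [P2→R gives 2>1; P3→X gives 9>6]
(C,Q,Z): not NE [P1→D gives 8>3; P2→R gives 8>6; P3→X gives 9>3]
(C,Q,W): not NE [P1→D gives 8>3; P2→R gives 7>6; P3→X gives 9>0]
(C,R,X): not NE [P1→B gives 9>7; P3→W gives 11>8]
(C,R,Y): not NE [P1→D gives 9>6; P3→W gives 11>4]
(C,R,Z): not NE [P3→W gives 11>9]
(C,R,W): not NE [P1→D gives 7>3]
(D,P,X): not NE [P1→B gives 9>8]
(D,P,Y): not NE [P1→C gives 8>7; P3→X gives 6>4]
(D,P,Z): not NE [P1→A gives 4>1; P2→Q gives 8>7; P3→X gives 6>1]
(D,P,W): not NE [P2→R gives 8>2; P3→X gives 6>1]
(D,Q,X): not NE [P1→A gives 7>5; P2→P gives 4>0; P3→Z gives 10>9]
(D,Q,Y): not NE [P1→C gives 6>1; P2→P gives 6>0; P3→Z gives 10>6]
(D,Q,Z): NE
(D,Q,W): not NE [P2→R gives 8>1; P3→Z gives 10>0]
(D,R,X): not NE [P1→B gives 9>7; P2→P gives 4>2]
(D,R,Y): not NE [P2→P gives 6>1; P3→X gives 9>8]
(D,R,Z): not NE [P2→Q gives 8>6; P3→X gives 9>5]
(D,R,W): not NE [P3→X gives 9>2]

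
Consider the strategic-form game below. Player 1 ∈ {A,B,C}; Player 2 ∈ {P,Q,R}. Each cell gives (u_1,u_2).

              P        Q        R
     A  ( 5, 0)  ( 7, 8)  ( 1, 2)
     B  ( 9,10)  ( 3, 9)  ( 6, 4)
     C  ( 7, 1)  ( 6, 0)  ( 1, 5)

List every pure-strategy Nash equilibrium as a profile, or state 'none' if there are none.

(A,P): not NE [P1→B gives 9>5; P2→Q gives 8>0]
(A,Q): NE
(A,R): not NE [P1→B gives 6>1; P2→Q gives 8>2]
(B,P): NE
(B,Q): not NE [P1→A gives 7>3; P2→P gives 10>9]
(B,R): not NE [P2→P gives 10>4]
(C,P): not NE [P1→B gives 9>7; P2→R gives 5>1]
(C,Q): not NE [P1→A gives 7>6; P2→R gives 5>0]
(C,R): not NE [P1→B gives 6>1]

Nash profiles: (A,Q), (B,P)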